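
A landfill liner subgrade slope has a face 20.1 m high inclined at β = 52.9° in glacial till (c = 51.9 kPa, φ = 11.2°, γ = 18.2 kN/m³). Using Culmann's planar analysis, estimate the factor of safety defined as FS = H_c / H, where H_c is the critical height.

FS = 1.75

H_c = (4c/γ) · sinβ cosφ / [1 − cos(β − φ)]
    = (4·51.9/18.2) · sin52.9°·cos11.2° / [1 − cos41.7°]
    = 11.407 · 0.7824 / 0.2534 = 35.22 m
FS = H_c / H = 35.22 / 20.1 = 1.752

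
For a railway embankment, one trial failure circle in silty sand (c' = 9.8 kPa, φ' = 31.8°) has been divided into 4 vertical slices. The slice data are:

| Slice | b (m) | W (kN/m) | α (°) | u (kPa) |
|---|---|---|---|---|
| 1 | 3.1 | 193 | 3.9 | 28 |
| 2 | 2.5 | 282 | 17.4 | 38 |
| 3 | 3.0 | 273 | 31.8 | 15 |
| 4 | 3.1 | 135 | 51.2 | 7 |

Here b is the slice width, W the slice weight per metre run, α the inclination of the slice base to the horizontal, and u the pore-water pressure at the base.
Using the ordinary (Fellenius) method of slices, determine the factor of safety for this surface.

FS = 1.30

Ordinary method of slices: FS = Σ[c'·Δl_i + (W_i cosα_i − u_i·Δl_i)·tanφ'] / Σ W_i sinα_i, with Δl_i = b_i / cosα_i.
Slice 1: Δl = 3.1/cos3.9° = 3.107 m; N'_1 = 193·cos3.9° − 28·3.107 = 105.6; c'Δl = 30.45; W sinα = 13.1
Slice 2: Δl = 2.5/cos17.4° = 2.620 m; N'_2 = 282·cos17.4° − 38·2.620 = 169.5; c'Δl = 25.67; W sinα = 84.3
Slice 3: Δl = 3.0/cos31.8° = 3.530 m; N'_3 = 273·cos31.8° − 15·3.530 = 179.1; c'Δl = 34.59; W sinα = 143.9
Slice 4: Δl = 3.1/cos51.2° = 4.947 m; N'_4 = 135·cos51.2° − 7·4.947 = 50.0; c'Δl = 48.48; W sinα = 105.2
Σc'Δl = 139.2 kN/m; ΣN' = 504.1 kN/m; ΣW sinα = 346.5 kN/m
Resisting = 139.2 + 504.1·tan31.8° = 139.2 + 312.6 = 451.8 kN/m
FS = 451.8 / 346.5 = 1.304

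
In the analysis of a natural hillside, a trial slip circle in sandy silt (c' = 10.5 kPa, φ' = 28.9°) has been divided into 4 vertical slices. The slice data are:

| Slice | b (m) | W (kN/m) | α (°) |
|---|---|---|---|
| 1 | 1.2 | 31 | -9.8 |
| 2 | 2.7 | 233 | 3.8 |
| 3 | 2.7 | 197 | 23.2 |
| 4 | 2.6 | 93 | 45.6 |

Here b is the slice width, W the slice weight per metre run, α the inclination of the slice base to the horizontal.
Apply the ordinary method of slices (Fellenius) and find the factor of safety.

FS = 2.54

Ordinary method of slices: FS = Σ[c'·Δl_i + (W_i cosα_i)·tanφ'] / Σ W_i sinα_i, with Δl_i = b_i / cosα_i.
Slice 1: Δl = 1.2/cos(-9.8°) = 1.218 m; N'_1 = 31·cos(-9.8°) = 30.5; c'Δl = 12.79; W sinα = -5.3
Slice 2: Δl = 2.7/cos3.8° = 2.706 m; N'_2 = 233·cos3.8° = 232.5; c'Δl = 28.41; W sinα = 15.4
Slice 3: Δl = 2.7/cos23.2° = 2.938 m; N'_3 = 197·cos23.2° = 181.1; c'Δl = 30.84; W sinα = 77.6
Slice 4: Δl = 2.6/cos45.6° = 3.716 m; N'_4 = 93·cos45.6° = 65.1; c'Δl = 39.02; W sinα = 66.4
Σc'Δl = 111.1 kN/m; ΣN' = 509.2 kN/m; ΣW sinα = 154.2 kN/m
Resisting = 111.1 + 509.2·tan28.9° = 111.1 + 281.1 = 392.1 kN/m
FS = 392.1 / 154.2 = 2.543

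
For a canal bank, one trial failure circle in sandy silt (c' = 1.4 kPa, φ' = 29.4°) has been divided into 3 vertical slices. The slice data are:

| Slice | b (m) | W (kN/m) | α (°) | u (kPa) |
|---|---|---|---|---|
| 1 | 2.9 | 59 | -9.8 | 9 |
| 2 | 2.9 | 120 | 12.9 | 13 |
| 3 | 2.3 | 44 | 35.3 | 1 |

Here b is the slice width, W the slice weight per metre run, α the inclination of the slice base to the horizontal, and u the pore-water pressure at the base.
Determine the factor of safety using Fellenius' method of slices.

FS = 2.20

Ordinary method of slices: FS = Σ[c'·Δl_i + (W_i cosα_i − u_i·Δl_i)·tanφ'] / Σ W_i sinα_i, with Δl_i = b_i / cosα_i.
Slice 1: Δl = 2.9/cos(-9.8°) = 2.943 m; N'_1 = 59·cos(-9.8°) − 9·2.943 = 31.7; c'Δl = 4.12; W sinα = -10.0
Slice 2: Δl = 2.9/cos12.9° = 2.975 m; N'_2 = 120·cos12.9° − 13·2.975 = 78.3; c'Δl = 4.17; W sinα = 26.8
Slice 3: Δl = 2.3/cos35.3° = 2.818 m; N'_3 = 44·cos35.3° − 1·2.818 = 33.1; c'Δl = 3.95; W sinα = 25.4
Σc'Δl = 12.2 kN/m; ΣN' = 143.0 kN/m; ΣW sinα = 42.2 kN/m
Resisting = 12.2 + 143.0·tan29.4° = 12.2 + 80.6 = 92.8 kN/m
FS = 92.8 / 42.2 = 2.201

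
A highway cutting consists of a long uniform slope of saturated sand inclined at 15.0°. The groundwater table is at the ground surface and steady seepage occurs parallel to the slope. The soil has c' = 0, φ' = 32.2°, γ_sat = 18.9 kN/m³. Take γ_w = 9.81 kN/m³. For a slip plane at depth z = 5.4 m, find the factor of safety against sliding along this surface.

FS = 1.13

With seepage parallel to the slope and the water table at the surface, the effective normal stress on the slip plane uses the buoyant unit weight γ' = γ_sat − γ_w while the driving shear stress uses γ_sat:
FS = [c' + γ' z cos²β tanφ'] / [γ_sat z sinβ cosβ]
(For c' = 0 this reduces to FS = (γ'/γ_sat)·tanφ'/tanβ.)
γ' = 18.9 − 9.81 = 9.09 kN/m³
Numerator = 0.0 + 9.09·5.4·cos²15.0°·tan32.2° = 0.0 + 9.09·5.4·0.9330·0.6297 = 28.840 kPa
Denominator = 18.9·5.4·sin15.0°·cos15.0° = 18.9·5.4·0.2588·0.9659 = 25.515 kPa
FS = 28.840 / 25.515 = 1.130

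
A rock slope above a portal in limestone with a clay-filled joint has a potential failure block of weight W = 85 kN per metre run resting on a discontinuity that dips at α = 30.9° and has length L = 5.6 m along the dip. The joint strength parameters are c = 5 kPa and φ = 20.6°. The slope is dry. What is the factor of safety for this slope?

FS = 1.27

Resolving the block weight along and normal to the plane and applying the Mohr–Coulomb strength on the joint:
N' = W cosα = 85·cos30.9° = 72.9 kN/m
Driving force T = W sinα = 85·sin30.9° = 43.7 kN/m
Resisting force R = c·L + N'·tanφ = 5·5.6 + 72.9·tan20.6° = 28.0 + 27.4 = 55.4 kN/m
FS = R / T = 55.4 / 43.7 = 1.269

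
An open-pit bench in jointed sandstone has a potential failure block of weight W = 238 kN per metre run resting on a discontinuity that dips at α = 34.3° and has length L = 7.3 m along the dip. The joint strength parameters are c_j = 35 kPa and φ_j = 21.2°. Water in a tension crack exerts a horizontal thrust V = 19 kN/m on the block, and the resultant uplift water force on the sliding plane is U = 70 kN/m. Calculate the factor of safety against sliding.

FS = 2.01

Resolving the block weight along and normal to the plane and applying the Mohr–Coulomb strength on the joint:
N' = W cosα − U − V sinα = 238·cos34.3° − 70 − 19·sin34.3° = 115.9 kN/m
Driving force T = W sinα + V cosα = 238·sin34.3° + 19·cos34.3° = 149.8 kN/m
Resisting force R = c_j·L + N'·tanφ_j = 35·7.3 + 115.9·tan21.2° = 255.5 + 45.0 = 300.5 kN/m
FS = R / T = 300.5 / 149.8 = 2.006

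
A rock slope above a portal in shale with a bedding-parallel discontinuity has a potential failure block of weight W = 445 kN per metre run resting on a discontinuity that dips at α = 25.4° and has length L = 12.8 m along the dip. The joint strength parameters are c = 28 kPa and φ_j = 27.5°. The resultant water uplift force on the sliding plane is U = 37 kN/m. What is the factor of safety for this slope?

FS = 2.87

Resolving the block weight along and normal to the plane and applying the Mohr–Coulomb strength on the joint:
N' = W cosα − U = 445·cos25.4° − 37 = 365.0 kN/m
Driving force T = W sinα = 445·sin25.4° = 190.9 kN/m
Resisting force R = c·L + N'·tanφ_j = 28·12.8 + 365.0·tan27.5° = 358.4 + 190.0 = 548.4 kN/m
FS = R / T = 548.4 / 190.9 = 2.873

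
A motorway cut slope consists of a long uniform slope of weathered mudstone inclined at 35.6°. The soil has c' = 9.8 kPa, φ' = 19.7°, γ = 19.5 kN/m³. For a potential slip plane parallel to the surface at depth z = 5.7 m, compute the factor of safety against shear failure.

FS = 0.69

For an infinite slope with a slip plane parallel to the surface (no pore pressure): FS = [c' + γz cos²β tanφ'] / [γz sinβ cosβ].
γz = 19.5·5.7 = 111.15 kN/m²
Numerator = 9.8 + 111.15·cos²35.6°·tan19.7° = 9.8 + 111.15·0.6611·0.3581 = 36.111 kPa
Denominator = 111.15·sin35.6°·cos35.6° = 111.15·0.5821·0.8131 = 52.610 kPa
FS = 36.111 / 52.610 = 0.686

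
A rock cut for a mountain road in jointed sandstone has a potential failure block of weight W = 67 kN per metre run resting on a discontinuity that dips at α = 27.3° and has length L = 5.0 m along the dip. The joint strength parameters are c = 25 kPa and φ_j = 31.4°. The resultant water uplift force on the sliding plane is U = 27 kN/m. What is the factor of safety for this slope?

FS = 4.71

Resolving the block weight along and normal to the plane and applying the Mohr–Coulomb strength on the joint:
N' = W cosα − U = 67·cos27.3° − 27 = 32.5 kN/m
Driving force T = W sinα = 67·sin27.3° = 30.7 kN/m
Resisting force R = c·L + N'·tanφ_j = 25·5.0 + 32.5·tan31.4° = 125.0 + 19.9 = 144.9 kN/m
FS = R / T = 144.9 / 30.7 = 4.714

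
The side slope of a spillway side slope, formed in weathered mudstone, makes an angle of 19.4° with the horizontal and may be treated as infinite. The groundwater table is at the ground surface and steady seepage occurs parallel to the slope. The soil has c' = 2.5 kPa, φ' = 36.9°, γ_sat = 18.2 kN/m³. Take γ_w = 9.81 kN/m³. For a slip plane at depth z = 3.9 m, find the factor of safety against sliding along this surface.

FS = 1.10

With seepage parallel to the slope and the water table at the surface, the effective normal stress on the slip plane uses the buoyant unit weight γ' = γ_sat − γ_w while the driving shear stress uses γ_sat:
FS = [c' + γ' z cos²β tanφ'] / [γ_sat z sinβ cosβ]
γ' = 18.2 − 9.81 = 8.39 kN/m³
Numerator = 2.5 + 8.39·3.9·cos²19.4°·tan36.9° = 2.5 + 8.39·3.9·0.8897·0.7508 = 24.357 kPa
Denominator = 18.2·3.9·sin19.4°·cos19.4° = 18.2·3.9·0.3322·0.9432 = 22.238 kPa
FS = 24.357 / 22.238 = 1.095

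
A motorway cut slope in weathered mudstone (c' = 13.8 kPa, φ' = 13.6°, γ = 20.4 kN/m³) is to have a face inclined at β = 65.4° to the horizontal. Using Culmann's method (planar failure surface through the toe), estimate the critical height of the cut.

H_c = 6.27 m

Culmann's analysis gives the critical failure plane at α_cr = (β + φ')/2 = (65.4 + 13.6)/2 = 39.5°, and the critical height
H_c = (4c'/γ) · sinβ cosφ' / [1 − cos(β − φ')]
    = (4·13.8/20.4) · sin65.4°·cos13.6° / [1 − cos(51.8°)]
    = 2.706 · 0.9092·0.9720 / [1 − 0.6184]
    = 2.706 · 0.8837 / 0.3816
    = 6.27 m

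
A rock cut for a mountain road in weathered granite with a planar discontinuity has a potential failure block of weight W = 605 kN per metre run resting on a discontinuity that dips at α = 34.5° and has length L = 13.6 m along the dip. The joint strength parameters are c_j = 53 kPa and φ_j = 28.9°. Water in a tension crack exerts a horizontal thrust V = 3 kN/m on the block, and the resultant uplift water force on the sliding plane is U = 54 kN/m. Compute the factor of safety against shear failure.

Resolving the block weight along and normal to the plane and applying the Mohr–Coulomb strength on the joint:
N' = W cosα − U − V sinα = 605·cos34.5° − 54 − 3·sin34.5° = 442.9 kN/m
Driving force T = W sinα + V cosα = 605·sin34.5° + 3·cos34.5° = 345.1 kN/m
Resisting force R = c_j·L + N'·tanφ_j = 53·13.6 + 442.9·tan28.9° = 720.8 + 244.5 = 965.3 kN/m
FS = R / T = 965.3 / 345.1 = 2.797

FS = 2.80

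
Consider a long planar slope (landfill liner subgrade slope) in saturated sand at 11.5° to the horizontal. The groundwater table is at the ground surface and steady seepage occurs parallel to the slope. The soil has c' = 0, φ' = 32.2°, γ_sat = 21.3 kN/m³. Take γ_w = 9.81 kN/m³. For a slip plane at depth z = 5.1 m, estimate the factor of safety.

FS = 1.67

With seepage parallel to the slope and the water table at the surface, the effective normal stress on the slip plane uses the buoyant unit weight γ' = γ_sat − γ_w while the driving shear stress uses γ_sat:
FS = [c' + γ' z cos²β tanφ'] / [γ_sat z sinβ cosβ]
(For c' = 0 this reduces to FS = (γ'/γ_sat)·tanφ'/tanβ.)
γ' = 21.3 − 9.81 = 11.49 kN/m³
Numerator = 0.0 + 11.49·5.1·cos²11.5°·tan32.2° = 0.0 + 11.49·5.1·0.9603·0.6297 = 35.435 kPa
Denominator = 21.3·5.1·sin11.5°·cos11.5° = 21.3·5.1·0.1994·0.9799 = 21.223 kPa
FS = 35.435 / 21.223 = 1.670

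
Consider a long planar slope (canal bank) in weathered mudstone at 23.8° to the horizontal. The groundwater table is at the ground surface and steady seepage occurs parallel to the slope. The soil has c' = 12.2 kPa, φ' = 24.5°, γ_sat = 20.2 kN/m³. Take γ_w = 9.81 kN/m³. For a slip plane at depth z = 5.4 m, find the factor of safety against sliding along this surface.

With seepage parallel to the slope and the water table at the surface, the effective normal stress on the slip plane uses the buoyant unit weight γ' = γ_sat − γ_w while the driving shear stress uses γ_sat:
FS = [c' + γ' z cos²β tanφ'] / [γ_sat z sinβ cosβ]
γ' = 20.2 − 9.81 = 10.39 kN/m³
Numerator = 12.2 + 10.39·5.4·cos²23.8°·tan24.5° = 12.2 + 10.39·5.4·0.8372·0.4557 = 33.605 kPa
Denominator = 20.2·5.4·sin23.8°·cos23.8° = 20.2·5.4·0.4035·0.9150 = 40.275 kPa
FS = 33.605 / 40.275 = 0.834

FS = 0.83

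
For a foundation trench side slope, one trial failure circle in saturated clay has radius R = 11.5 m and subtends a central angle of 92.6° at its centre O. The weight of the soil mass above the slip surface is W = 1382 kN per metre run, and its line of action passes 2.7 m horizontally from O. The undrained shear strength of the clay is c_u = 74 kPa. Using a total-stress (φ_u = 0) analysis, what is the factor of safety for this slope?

FS = 4.24

Taking moments about the centre O, the resisting moment is provided by the undrained shear strength acting along the arc:
Arc length L_a = R·θ = 11.5·(92.6°·π/180) = 11.5·1.6162 = 18.59 m
M_R = c_u·L_a·R = 74·18.59·11.5 = 15816.7 kN·m/m
M_D = W·d = 1382·2.7 = 3731.4 kN·m/m
FS = M_R / M_D = 15816.7 / 3731.4 = 4.239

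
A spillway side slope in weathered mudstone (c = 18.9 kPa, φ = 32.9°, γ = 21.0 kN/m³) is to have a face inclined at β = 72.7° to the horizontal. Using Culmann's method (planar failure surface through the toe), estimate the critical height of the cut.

H_c = 12.45 m

Culmann's analysis gives the critical failure plane at α_cr = (β + φ)/2 = (72.7 + 32.9)/2 = 52.8°, and the critical height
H_c = (4c/γ) · sinβ cosφ / [1 − cos(β − φ)]
    = (4·18.9/21.0) · sin72.7°·cos32.9° / [1 − cos(39.8°)]
    = 3.600 · 0.9548·0.8396 / [1 − 0.7683]
    = 3.600 · 0.8016 / 0.2317
    = 12.45 m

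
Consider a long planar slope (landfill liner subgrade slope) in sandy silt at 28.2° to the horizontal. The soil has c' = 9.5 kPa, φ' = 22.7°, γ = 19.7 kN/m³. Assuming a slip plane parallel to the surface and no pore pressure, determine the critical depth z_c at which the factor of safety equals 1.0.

z_c = 5.27 m

Setting FS = 1.00 in FS = [c' + γz cos²β tanφ'] / [γz sinβ cosβ] and solving for z:
z = c' / [γ cosβ (FS·sinβ − cosβ·tanφ')]
  = 9.5 / [19.7·cos28.2°·(1.00·sin28.2° − cos28.2°·tan22.7°)]
  = 9.5 / [19.7·0.8813·(1.00·0.4726 − 0.8813·0.4183)]
  = 9.5 / 1.8038 = 5.267 m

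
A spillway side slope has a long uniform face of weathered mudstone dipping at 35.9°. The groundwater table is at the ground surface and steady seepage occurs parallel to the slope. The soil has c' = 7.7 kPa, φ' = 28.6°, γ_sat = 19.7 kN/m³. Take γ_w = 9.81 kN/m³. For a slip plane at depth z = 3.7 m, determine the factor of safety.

With seepage parallel to the slope and the water table at the surface, the effective normal stress on the slip plane uses the buoyant unit weight γ' = γ_sat − γ_w while the driving shear stress uses γ_sat:
FS = [c' + γ' z cos²β tanφ'] / [γ_sat z sinβ cosβ]
γ' = 19.7 − 9.81 = 9.89 kN/m³
Numerator = 7.7 + 9.89·3.7·cos²35.9°·tan28.6° = 7.7 + 9.89·3.7·0.6562·0.5452 = 20.791 kPa
Denominator = 19.7·3.7·sin35.9°·cos35.9° = 19.7·3.7·0.5864·0.8100 = 34.622 kPa
FS = 20.791 / 34.622 = 0.601

FS = 0.60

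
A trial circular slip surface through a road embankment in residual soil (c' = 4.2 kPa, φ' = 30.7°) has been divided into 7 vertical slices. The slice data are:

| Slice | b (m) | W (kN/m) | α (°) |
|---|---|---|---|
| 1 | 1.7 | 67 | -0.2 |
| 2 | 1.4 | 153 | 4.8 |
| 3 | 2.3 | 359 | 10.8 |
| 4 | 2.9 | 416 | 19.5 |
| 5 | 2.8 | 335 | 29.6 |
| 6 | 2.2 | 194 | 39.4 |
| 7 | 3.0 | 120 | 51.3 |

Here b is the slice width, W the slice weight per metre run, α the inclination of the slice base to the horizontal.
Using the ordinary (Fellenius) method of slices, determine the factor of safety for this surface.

Ordinary method of slices: FS = Σ[c'·Δl_i + (W_i cosα_i)·tanφ'] / Σ W_i sinα_i, with Δl_i = b_i / cosα_i.
Slice 1: Δl = 1.7/cos(-0.2°) = 1.700 m; N'_1 = 67·cos(-0.2°) = 67.0; c'Δl = 7.14; W sinα = -0.2
Slice 2: Δl = 1.4/cos4.8° = 1.405 m; N'_2 = 153·cos4.8° = 152.5; c'Δl = 5.90; W sinα = 12.8
Slice 3: Δl = 2.3/cos10.8° = 2.341 m; N'_3 = 359·cos10.8° = 352.6; c'Δl = 9.83; W sinα = 67.3
Slice 4: Δl = 2.9/cos19.5° = 3.076 m; N'_4 = 416·cos19.5° = 392.1; c'Δl = 12.92; W sinα = 138.9
Slice 5: Δl = 2.8/cos29.6° = 3.220 m; N'_5 = 335·cos29.6° = 291.3; c'Δl = 13.53; W sinα = 165.5
Slice 6: Δl = 2.2/cos39.4° = 2.847 m; N'_6 = 194·cos39.4° = 149.9; c'Δl = 11.96; W sinα = 123.1
Slice 7: Δl = 3.0/cos51.3° = 4.798 m; N'_7 = 120·cos51.3° = 75.0; c'Δl = 20.15; W sinα = 93.7
Σc'Δl = 81.4 kN/m; ΣN' = 1480.5 kN/m; ΣW sinα = 601.0 kN/m
Resisting = 81.4 + 1480.5·tan30.7° = 81.4 + 879.0 = 960.5 kN/m
FS = 960.5 / 601.0 = 1.598

FS = 1.60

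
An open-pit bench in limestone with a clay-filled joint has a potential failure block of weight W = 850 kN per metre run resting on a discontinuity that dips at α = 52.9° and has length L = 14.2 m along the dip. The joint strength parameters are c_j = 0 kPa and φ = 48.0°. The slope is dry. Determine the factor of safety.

Resolving the block weight along and normal to the plane and applying the Mohr–Coulomb strength on the joint:
N' = W cosα = 850·cos52.9° = 512.7 kN/m
Driving force T = W sinα = 850·sin52.9° = 677.9 kN/m
Resisting force R = c_j·L + N'·tanφ = 0·14.2 + 512.7·tan48.0° = 0.0 + 569.4 = 569.4 kN/m
FS = R / T = 569.4 / 677.9 = 0.840

FS = 0.84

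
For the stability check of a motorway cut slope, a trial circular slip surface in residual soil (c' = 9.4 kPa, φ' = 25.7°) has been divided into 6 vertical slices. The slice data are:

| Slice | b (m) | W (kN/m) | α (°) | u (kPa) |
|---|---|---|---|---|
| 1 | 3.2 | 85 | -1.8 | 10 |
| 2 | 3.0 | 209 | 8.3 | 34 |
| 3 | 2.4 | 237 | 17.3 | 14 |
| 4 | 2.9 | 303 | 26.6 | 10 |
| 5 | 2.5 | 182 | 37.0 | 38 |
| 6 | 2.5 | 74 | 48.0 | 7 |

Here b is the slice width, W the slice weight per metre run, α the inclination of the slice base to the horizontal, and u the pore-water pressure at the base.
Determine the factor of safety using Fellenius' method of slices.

Ordinary method of slices: FS = Σ[c'·Δl_i + (W_i cosα_i − u_i·Δl_i)·tanφ'] / Σ W_i sinα_i, with Δl_i = b_i / cosα_i.
Slice 1: Δl = 3.2/cos(-1.8°) = 3.202 m; N'_1 = 85·cos(-1.8°) − 10·3.202 = 52.9; c'Δl = 30.09; W sinα = -2.7
Slice 2: Δl = 3.0/cos8.3° = 3.032 m; N'_2 = 209·cos8.3° − 34·3.032 = 103.7; c'Δl = 28.50; W sinα = 30.2
Slice 3: Δl = 2.4/cos17.3° = 2.514 m; N'_3 = 237·cos17.3° − 14·2.514 = 191.1; c'Δl = 23.63; W sinα = 70.5
Slice 4: Δl = 2.9/cos26.6° = 3.243 m; N'_4 = 303·cos26.6° − 10·3.243 = 238.5; c'Δl = 30.49; W sinα = 135.7
Slice 5: Δl = 2.5/cos37.0° = 3.130 m; N'_5 = 182·cos37.0° − 38·3.130 = 26.4; c'Δl = 29.43; W sinα = 109.5
Slice 6: Δl = 2.5/cos48.0° = 3.736 m; N'_6 = 74·cos48.0° − 7·3.736 = 23.4; c'Δl = 35.12; W sinα = 55.0
Σc'Δl = 177.3 kN/m; ΣN' = 636.0 kN/m; ΣW sinα = 398.2 kN/m
Resisting = 177.3 + 636.0·tan25.7° = 177.3 + 306.1 = 483.3 kN/m
FS = 483.3 / 398.2 = 1.214

FS = 1.21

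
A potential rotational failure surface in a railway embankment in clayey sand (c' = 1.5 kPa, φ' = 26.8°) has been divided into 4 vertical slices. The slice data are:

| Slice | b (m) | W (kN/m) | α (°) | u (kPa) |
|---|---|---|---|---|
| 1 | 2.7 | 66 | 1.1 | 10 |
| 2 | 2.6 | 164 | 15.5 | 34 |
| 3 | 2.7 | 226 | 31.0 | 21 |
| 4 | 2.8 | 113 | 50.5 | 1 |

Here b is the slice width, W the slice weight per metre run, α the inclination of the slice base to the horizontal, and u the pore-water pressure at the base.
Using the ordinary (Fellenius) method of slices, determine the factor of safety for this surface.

Ordinary method of slices: FS = Σ[c'·Δl_i + (W_i cosα_i − u_i·Δl_i)·tanφ'] / Σ W_i sinα_i, with Δl_i = b_i / cosα_i.
Slice 1: Δl = 2.7/cos1.1° = 2.700 m; N'_1 = 66·cos1.1° − 10·2.700 = 39.0; c'Δl = 4.05; W sinα = 1.3
Slice 2: Δl = 2.6/cos15.5° = 2.698 m; N'_2 = 164·cos15.5° − 34·2.698 = 66.3; c'Δl = 4.05; W sinα = 43.8
Slice 3: Δl = 2.7/cos31.0° = 3.150 m; N'_3 = 226·cos31.0° − 21·3.150 = 127.6; c'Δl = 4.72; W sinα = 116.4
Slice 4: Δl = 2.8/cos50.5° = 4.402 m; N'_4 = 113·cos50.5° − 1·4.402 = 67.5; c'Δl = 6.60; W sinα = 87.2
Σc'Δl = 19.4 kN/m; ΣN' = 300.3 kN/m; ΣW sinα = 248.7 kN/m
Resisting = 19.4 + 300.3·tan26.8° = 19.4 + 151.7 = 171.1 kN/m
FS = 171.1 / 248.7 = 0.688

FS = 0.69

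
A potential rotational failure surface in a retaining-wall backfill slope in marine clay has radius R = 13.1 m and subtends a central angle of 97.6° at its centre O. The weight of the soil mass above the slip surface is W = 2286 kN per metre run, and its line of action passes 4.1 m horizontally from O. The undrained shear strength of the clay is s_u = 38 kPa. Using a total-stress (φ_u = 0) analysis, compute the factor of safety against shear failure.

Taking moments about the centre O, the resisting moment is provided by the undrained shear strength acting along the arc:
Arc length L_a = R·θ = 13.1·(97.6°·π/180) = 13.1·1.7034 = 22.32 m
M_R = s_u·L_a·R = 38·22.32·13.1 = 11108.4 kN·m/m
M_D = W·d = 2286·4.1 = 9372.6 kN·m/m
FS = M_R / M_D = 11108.4 / 9372.6 = 1.185

FS = 1.19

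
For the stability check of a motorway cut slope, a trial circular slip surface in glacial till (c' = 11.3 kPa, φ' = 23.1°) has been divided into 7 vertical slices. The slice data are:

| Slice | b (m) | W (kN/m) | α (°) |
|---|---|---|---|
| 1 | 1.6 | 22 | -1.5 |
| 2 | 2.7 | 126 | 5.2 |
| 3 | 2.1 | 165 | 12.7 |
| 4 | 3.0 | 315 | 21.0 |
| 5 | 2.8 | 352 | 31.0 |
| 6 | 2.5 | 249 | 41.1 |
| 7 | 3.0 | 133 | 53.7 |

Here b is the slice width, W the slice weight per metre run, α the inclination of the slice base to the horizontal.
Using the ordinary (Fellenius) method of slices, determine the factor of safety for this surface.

FS = 1.21

Ordinary method of slices: FS = Σ[c'·Δl_i + (W_i cosα_i)·tanφ'] / Σ W_i sinα_i, with Δl_i = b_i / cosα_i.
Slice 1: Δl = 1.6/cos(-1.5°) = 1.601 m; N'_1 = 22·cos(-1.5°) = 22.0; c'Δl = 18.09; W sinα = -0.6
Slice 2: Δl = 2.7/cos5.2° = 2.711 m; N'_2 = 126·cos5.2° = 125.5; c'Δl = 30.64; W sinα = 11.4
Slice 3: Δl = 2.1/cos12.7° = 2.153 m; N'_3 = 165·cos12.7° = 161.0; c'Δl = 24.33; W sinα = 36.3
Slice 4: Δl = 3.0/cos21.0° = 3.213 m; N'_4 = 315·cos21.0° = 294.1; c'Δl = 36.31; W sinα = 112.9
Slice 5: Δl = 2.8/cos31.0° = 3.267 m; N'_5 = 352·cos31.0° = 301.7; c'Δl = 36.91; W sinα = 181.3
Slice 6: Δl = 2.5/cos41.1° = 3.318 m; N'_6 = 249·cos41.1° = 187.6; c'Δl = 37.49; W sinα = 163.7
Slice 7: Δl = 3.0/cos53.7° = 5.067 m; N'_7 = 133·cos53.7° = 78.7; c'Δl = 57.26; W sinα = 107.2
Σc'Δl = 241.0 kN/m; ΣN' = 1170.6 kN/m; ΣW sinα = 612.2 kN/m
Resisting = 241.0 + 1170.6·tan23.1° = 241.0 + 499.3 = 740.3 kN/m
FS = 740.3 / 612.2 = 1.209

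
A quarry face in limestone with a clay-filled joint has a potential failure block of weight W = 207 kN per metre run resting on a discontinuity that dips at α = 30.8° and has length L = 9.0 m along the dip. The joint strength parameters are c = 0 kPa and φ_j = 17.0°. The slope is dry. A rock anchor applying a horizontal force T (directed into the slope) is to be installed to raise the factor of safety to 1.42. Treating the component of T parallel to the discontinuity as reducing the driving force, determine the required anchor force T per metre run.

T = 70 kN/m

Resolving forces along and normal to the sliding plane, with the horizontal anchor force T adding T·sinα to the effective normal force and T·cosα acting up the plane against the driving force:
FS = [cL + (W cosα + T sinα) tanφ_j] / [W sinα − T cosα]
Without the anchor: N' = 177.8 kN/m, driving T_d = 106.0 kN/m, resisting R = 0·9.0 + 177.8·tan17.0° = 54.4 kN/m, FS = 0.51.
Setting FS = 1.42 and solving for T:
1.42·(106.0 − T cos30.8°) = 54.4 + T sin30.8°·tan17.0°
T·(sin30.8°·tan17.0° + 1.42·cos30.8°) = 1.42·106.0 − 54.4
T·(0.5120·0.3057 + 1.42·0.8590) = 150.5 − 54.4 = 96.1
T·1.3763 = 96.1
T = 69.9 kN/m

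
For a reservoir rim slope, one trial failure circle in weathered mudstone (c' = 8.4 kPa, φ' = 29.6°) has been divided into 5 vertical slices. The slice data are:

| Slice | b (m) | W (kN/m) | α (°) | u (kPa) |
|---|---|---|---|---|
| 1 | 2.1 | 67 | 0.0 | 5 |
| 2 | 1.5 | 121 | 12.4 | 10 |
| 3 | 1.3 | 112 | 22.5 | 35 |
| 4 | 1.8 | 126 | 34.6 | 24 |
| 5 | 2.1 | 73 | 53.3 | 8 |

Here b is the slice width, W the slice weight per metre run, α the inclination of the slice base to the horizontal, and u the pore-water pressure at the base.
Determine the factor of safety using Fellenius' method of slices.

FS = 1.25

Ordinary method of slices: FS = Σ[c'·Δl_i + (W_i cosα_i − u_i·Δl_i)·tanφ'] / Σ W_i sinα_i, with Δl_i = b_i / cosα_i.
Slice 1: Δl = 2.1/cos0.0° = 2.100 m; N'_1 = 67·cos0.0° − 5·2.100 = 56.5; c'Δl = 17.64; W sinα = 0.0
Slice 2: Δl = 1.5/cos12.4° = 1.536 m; N'_2 = 121·cos12.4° − 10·1.536 = 102.8; c'Δl = 12.90; W sinα = 26.0
Slice 3: Δl = 1.3/cos22.5° = 1.407 m; N'_3 = 112·cos22.5° − 35·1.407 = 54.2; c'Δl = 11.82; W sinα = 42.9
Slice 4: Δl = 1.8/cos34.6° = 2.187 m; N'_4 = 126·cos34.6° − 24·2.187 = 51.2; c'Δl = 18.37; W sinα = 71.5
Slice 5: Δl = 2.1/cos53.3° = 3.514 m; N'_5 = 73·cos53.3° − 8·3.514 = 15.5; c'Δl = 29.52; W sinα = 58.5
Σc'Δl = 90.2 kN/m; ΣN' = 280.3 kN/m; ΣW sinα = 198.9 kN/m
Resisting = 90.2 + 280.3·tan29.6° = 90.2 + 159.2 = 249.5 kN/m
FS = 249.5 / 198.9 = 1.254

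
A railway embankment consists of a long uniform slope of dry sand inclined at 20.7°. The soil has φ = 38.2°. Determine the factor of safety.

For a dry cohesionless infinite slope the factor of safety is FS = tanφ / tanβ.
FS = tan38.2° / tan20.7° = 0.7869 / 0.3779 = 2.083

FS = 2.08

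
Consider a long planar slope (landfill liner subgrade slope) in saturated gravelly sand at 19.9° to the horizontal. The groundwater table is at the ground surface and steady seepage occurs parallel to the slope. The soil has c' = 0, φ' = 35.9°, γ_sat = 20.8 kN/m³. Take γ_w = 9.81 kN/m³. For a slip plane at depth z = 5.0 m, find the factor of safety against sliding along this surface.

FS = 1.06

With seepage parallel to the slope and the water table at the surface, the effective normal stress on the slip plane uses the buoyant unit weight γ' = γ_sat − γ_w while the driving shear stress uses γ_sat:
FS = [c' + γ' z cos²β tanφ'] / [γ_sat z sinβ cosβ]
(For c' = 0 this reduces to FS = (γ'/γ_sat)·tanφ'/tanβ.)
γ' = 20.8 − 9.81 = 10.99 kN/m³
Numerator = 0.0 + 10.99·5.0·cos²19.9°·tan35.9° = 0.0 + 10.99·5.0·0.8841·0.7239 = 35.169 kPa
Denominator = 20.8·5.0·sin19.9°·cos19.9° = 20.8·5.0·0.3404·0.9403 = 33.286 kPa
FS = 35.169 / 33.286 = 1.057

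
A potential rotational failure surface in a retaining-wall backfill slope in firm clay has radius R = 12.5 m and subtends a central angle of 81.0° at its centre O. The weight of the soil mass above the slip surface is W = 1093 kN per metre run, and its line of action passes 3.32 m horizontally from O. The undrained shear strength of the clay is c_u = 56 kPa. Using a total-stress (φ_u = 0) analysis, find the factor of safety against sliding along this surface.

FS = 3.41

Taking moments about the centre O, the resisting moment is provided by the undrained shear strength acting along the arc:
Arc length L_a = R·θ = 12.5·(81.0°·π/180) = 12.5·1.4137 = 17.67 m
M_R = c_u·L_a·R = 56·17.67·12.5 = 12370.0 kN·m/m
M_D = W·d = 1093·3.32 = 3628.8 kN·m/m
FS = M_R / M_D = 12370.0 / 3628.8 = 3.409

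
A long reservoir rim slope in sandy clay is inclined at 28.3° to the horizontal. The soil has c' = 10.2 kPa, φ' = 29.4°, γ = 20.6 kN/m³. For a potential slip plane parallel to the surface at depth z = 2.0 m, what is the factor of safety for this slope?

FS = 1.64

For an infinite slope with a slip plane parallel to the surface (no pore pressure): FS = [c' + γz cos²β tanφ'] / [γz sinβ cosβ].
γz = 20.6·2.0 = 41.20 kN/m²
Numerator = 10.2 + 41.20·cos²28.3°·tan29.4° = 10.2 + 41.20·0.7752·0.5635 = 28.197 kPa
Denominator = 41.20·sin28.3°·cos28.3° = 41.20·0.4741·0.8805 = 17.198 kPa
FS = 28.197 / 17.198 = 1.640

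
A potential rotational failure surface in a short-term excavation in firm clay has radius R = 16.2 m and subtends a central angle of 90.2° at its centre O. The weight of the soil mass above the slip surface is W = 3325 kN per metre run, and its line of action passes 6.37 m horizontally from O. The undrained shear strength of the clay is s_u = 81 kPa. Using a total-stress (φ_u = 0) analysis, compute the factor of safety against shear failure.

Taking moments about the centre O, the resisting moment is provided by the undrained shear strength acting along the arc:
Arc length L_a = R·θ = 16.2·(90.2°·π/180) = 16.2·1.5743 = 25.50 m
M_R = s_u·L_a·R = 81·25.50·16.2 = 33465.6 kN·m/m
M_D = W·d = 3325·6.37 = 21180.2 kN·m/m
FS = M_R / M_D = 33465.6 / 21180.2 = 1.580

FS = 1.58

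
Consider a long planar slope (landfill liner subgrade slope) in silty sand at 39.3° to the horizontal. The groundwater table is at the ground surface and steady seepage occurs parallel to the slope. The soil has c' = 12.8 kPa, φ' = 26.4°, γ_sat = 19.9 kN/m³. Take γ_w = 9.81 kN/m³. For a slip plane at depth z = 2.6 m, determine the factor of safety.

With seepage parallel to the slope and the water table at the surface, the effective normal stress on the slip plane uses the buoyant unit weight γ' = γ_sat − γ_w while the driving shear stress uses γ_sat:
FS = [c' + γ' z cos²β tanφ'] / [γ_sat z sinβ cosβ]
γ' = 19.9 − 9.81 = 10.09 kN/m³
Numerator = 12.8 + 10.09·2.6·cos²39.3°·tan26.4° = 12.8 + 10.09·2.6·0.5988·0.4964 = 20.598 kPa
Denominator = 19.9·2.6·sin39.3°·cos39.3° = 19.9·2.6·0.6334·0.7738 = 25.360 kPa
FS = 20.598 / 25.360 = 0.812

FS = 0.81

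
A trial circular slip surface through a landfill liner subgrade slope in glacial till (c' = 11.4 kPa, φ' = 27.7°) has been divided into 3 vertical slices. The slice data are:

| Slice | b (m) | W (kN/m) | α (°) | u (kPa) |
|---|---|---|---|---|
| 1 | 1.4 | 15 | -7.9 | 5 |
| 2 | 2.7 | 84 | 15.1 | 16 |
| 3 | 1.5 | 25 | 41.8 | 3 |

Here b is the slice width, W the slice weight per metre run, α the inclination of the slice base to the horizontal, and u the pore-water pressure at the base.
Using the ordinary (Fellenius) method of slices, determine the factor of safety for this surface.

Ordinary method of slices: FS = Σ[c'·Δl_i + (W_i cosα_i − u_i·Δl_i)·tanφ'] / Σ W_i sinα_i, with Δl_i = b_i / cosα_i.
Slice 1: Δl = 1.4/cos(-7.9°) = 1.413 m; N'_1 = 15·cos(-7.9°) − 5·1.413 = 7.8; c'Δl = 16.11; W sinα = -2.1
Slice 2: Δl = 2.7/cos15.1° = 2.797 m; N'_2 = 84·cos15.1° − 16·2.797 = 36.4; c'Δl = 31.88; W sinα = 21.9
Slice 3: Δl = 1.5/cos41.8° = 2.012 m; N'_3 = 25·cos41.8° − 3·2.012 = 12.6; c'Δl = 22.94; W sinα = 16.7
Σc'Δl = 70.9 kN/m; ΣN' = 56.7 kN/m; ΣW sinα = 36.5 kN/m
Resisting = 70.9 + 56.7·tan27.7° = 70.9 + 29.8 = 100.7 kN/m
FS = 100.7 / 36.5 = 2.761

FS = 2.76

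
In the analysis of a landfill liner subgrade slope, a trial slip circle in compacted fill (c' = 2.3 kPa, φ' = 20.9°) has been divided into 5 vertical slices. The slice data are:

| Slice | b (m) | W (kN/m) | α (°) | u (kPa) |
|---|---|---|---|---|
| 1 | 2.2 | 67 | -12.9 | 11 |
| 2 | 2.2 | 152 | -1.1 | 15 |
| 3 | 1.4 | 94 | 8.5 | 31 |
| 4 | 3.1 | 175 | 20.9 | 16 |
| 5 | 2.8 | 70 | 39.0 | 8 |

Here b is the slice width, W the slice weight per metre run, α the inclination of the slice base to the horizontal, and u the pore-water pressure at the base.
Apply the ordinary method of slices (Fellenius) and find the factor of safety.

FS = 1.57

Ordinary method of slices: FS = Σ[c'·Δl_i + (W_i cosα_i − u_i·Δl_i)·tanφ'] / Σ W_i sinα_i, with Δl_i = b_i / cosα_i.
Slice 1: Δl = 2.2/cos(-12.9°) = 2.257 m; N'_1 = 67·cos(-12.9°) − 11·2.257 = 40.5; c'Δl = 5.19; W sinα = -15.0
Slice 2: Δl = 2.2/cos(-1.1°) = 2.200 m; N'_2 = 152·cos(-1.1°) − 15·2.200 = 119.0; c'Δl = 5.06; W sinα = -2.9
Slice 3: Δl = 1.4/cos8.5° = 1.416 m; N'_3 = 94·cos8.5° − 31·1.416 = 49.1; c'Δl = 3.26; W sinα = 13.9
Slice 4: Δl = 3.1/cos20.9° = 3.318 m; N'_4 = 175·cos20.9° − 16·3.318 = 110.4; c'Δl = 7.63; W sinα = 62.4
Slice 5: Δl = 2.8/cos39.0° = 3.603 m; N'_5 = 70·cos39.0° − 8·3.603 = 25.6; c'Δl = 8.29; W sinα = 44.1
Σc'Δl = 29.4 kN/m; ΣN' = 344.5 kN/m; ΣW sinα = 102.5 kN/m
Resisting = 29.4 + 344.5·tan20.9° = 29.4 + 131.6 = 161.0 kN/m
FS = 161.0 / 102.5 = 1.571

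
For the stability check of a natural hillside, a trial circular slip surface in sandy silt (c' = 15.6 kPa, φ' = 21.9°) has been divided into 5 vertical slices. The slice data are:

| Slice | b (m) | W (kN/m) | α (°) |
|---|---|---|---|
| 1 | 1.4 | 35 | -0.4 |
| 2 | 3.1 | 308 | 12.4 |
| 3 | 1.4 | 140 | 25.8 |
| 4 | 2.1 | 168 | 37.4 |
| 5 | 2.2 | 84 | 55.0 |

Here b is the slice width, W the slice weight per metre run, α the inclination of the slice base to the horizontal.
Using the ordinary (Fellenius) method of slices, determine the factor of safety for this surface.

FS = 1.53

Ordinary method of slices: FS = Σ[c'·Δl_i + (W_i cosα_i)·tanφ'] / Σ W_i sinα_i, with Δl_i = b_i / cosα_i.
Slice 1: Δl = 1.4/cos(-0.4°) = 1.400 m; N'_1 = 35·cos(-0.4°) = 35.0; c'Δl = 21.84; W sinα = -0.2
Slice 2: Δl = 3.1/cos12.4° = 3.174 m; N'_2 = 308·cos12.4° = 300.8; c'Δl = 49.52; W sinα = 66.1
Slice 3: Δl = 1.4/cos25.8° = 1.555 m; N'_3 = 140·cos25.8° = 126.0; c'Δl = 24.26; W sinα = 60.9
Slice 4: Δl = 2.1/cos37.4° = 2.643 m; N'_4 = 168·cos37.4° = 133.5; c'Δl = 41.24; W sinα = 102.0
Slice 5: Δl = 2.2/cos55.0° = 3.836 m; N'_5 = 84·cos55.0° = 48.2; c'Δl = 59.84; W sinα = 68.8
Σc'Δl = 196.7 kN/m; ΣN' = 643.5 kN/m; ΣW sinα = 297.7 kN/m
Resisting = 196.7 + 643.5·tan21.9° = 196.7 + 258.7 = 455.4 kN/m
FS = 455.4 / 297.7 = 1.530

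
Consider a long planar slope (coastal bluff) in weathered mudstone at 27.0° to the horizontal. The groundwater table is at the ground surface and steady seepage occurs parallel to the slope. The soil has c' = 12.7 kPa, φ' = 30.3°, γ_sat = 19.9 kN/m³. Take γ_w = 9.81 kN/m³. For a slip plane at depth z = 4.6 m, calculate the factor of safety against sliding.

With seepage parallel to the slope and the water table at the surface, the effective normal stress on the slip plane uses the buoyant unit weight γ' = γ_sat − γ_w while the driving shear stress uses γ_sat:
FS = [c' + γ' z cos²β tanφ'] / [γ_sat z sinβ cosβ]
γ' = 19.9 − 9.81 = 10.09 kN/m³
Numerator = 12.7 + 10.09·4.6·cos²27.0°·tan30.3° = 12.7 + 10.09·4.6·0.7939·0.5844 = 34.232 kPa
Denominator = 19.9·4.6·sin27.0°·cos27.0° = 19.9·4.6·0.4540·0.8910 = 37.029 kPa
FS = 34.232 / 37.029 = 0.924

FS = 0.92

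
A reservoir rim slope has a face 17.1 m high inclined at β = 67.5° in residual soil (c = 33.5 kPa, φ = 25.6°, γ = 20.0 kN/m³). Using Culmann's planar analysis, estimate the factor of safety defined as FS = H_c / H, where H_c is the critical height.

H_c = (4c/γ) · sinβ cosφ / [1 − cos(β − φ)]
    = (4·33.5/20.0) · sin67.5°·cos25.6° / [1 − cos41.9°]
    = 6.700 · 0.8332 / 0.2557 = 21.83 m
FS = H_c / H = 21.83 / 17.1 = 1.277

FS = 1.28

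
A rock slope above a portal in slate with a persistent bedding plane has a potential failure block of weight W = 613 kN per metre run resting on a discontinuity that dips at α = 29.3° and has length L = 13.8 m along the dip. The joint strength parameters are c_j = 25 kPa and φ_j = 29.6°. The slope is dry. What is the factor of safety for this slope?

Resolving the block weight along and normal to the plane and applying the Mohr–Coulomb strength on the joint:
N' = W cosα = 613·cos29.3° = 534.6 kN/m
Driving force T = W sinα = 613·sin29.3° = 300.0 kN/m
Resisting force R = c_j·L + N'·tanφ_j = 25·13.8 + 534.6·tan29.6° = 345.0 + 303.7 = 648.7 kN/m
FS = R / T = 648.7 / 300.0 = 2.162

FS = 2.16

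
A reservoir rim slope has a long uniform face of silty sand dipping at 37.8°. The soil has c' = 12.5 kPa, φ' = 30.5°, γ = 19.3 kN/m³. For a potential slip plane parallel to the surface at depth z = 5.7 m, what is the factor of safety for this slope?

For an infinite slope with a slip plane parallel to the surface (no pore pressure): FS = [c' + γz cos²β tanφ'] / [γz sinβ cosβ].
γz = 19.3·5.7 = 110.01 kN/m²
Numerator = 12.5 + 110.01·cos²37.8°·tan30.5° = 12.5 + 110.01·0.6243·0.5890 = 52.958 kPa
Denominator = 110.01·sin37.8°·cos37.8° = 110.01·0.6129·0.7902 = 53.277 kPa
FS = 52.958 / 53.277 = 0.994

FS = 0.99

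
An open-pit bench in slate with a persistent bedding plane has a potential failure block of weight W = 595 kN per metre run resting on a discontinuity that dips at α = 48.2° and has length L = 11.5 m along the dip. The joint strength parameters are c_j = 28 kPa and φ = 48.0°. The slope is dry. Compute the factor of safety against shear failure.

Resolving the block weight along and normal to the plane and applying the Mohr–Coulomb strength on the joint:
N' = W cosα = 595·cos48.2° = 396.6 kN/m
Driving force T = W sinα = 595·sin48.2° = 443.6 kN/m
Resisting force R = c_j·L + N'·tanφ = 28·11.5 + 396.6·tan48.0° = 322.0 + 440.5 = 762.5 kN/m
FS = R / T = 762.5 / 443.6 = 1.719

FS = 1.72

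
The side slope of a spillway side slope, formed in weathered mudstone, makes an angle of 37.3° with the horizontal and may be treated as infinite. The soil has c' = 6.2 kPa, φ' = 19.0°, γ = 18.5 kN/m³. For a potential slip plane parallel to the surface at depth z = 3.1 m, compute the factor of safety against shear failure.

For an infinite slope with a slip plane parallel to the surface (no pore pressure): FS = [c' + γz cos²β tanφ'] / [γz sinβ cosβ].
γz = 18.5·3.1 = 57.35 kN/m²
Numerator = 6.2 + 57.35·cos²37.3°·tan19.0° = 6.2 + 57.35·0.6328·0.3443 = 18.696 kPa
Denominator = 57.35·sin37.3°·cos37.3° = 57.35·0.6060·0.7955 = 27.645 kPa
FS = 18.696 / 27.645 = 0.676

FS = 0.68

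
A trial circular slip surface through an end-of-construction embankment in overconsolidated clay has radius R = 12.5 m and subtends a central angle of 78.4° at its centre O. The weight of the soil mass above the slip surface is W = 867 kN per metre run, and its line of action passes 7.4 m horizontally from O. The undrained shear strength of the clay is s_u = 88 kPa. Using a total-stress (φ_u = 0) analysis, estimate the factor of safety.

Taking moments about the centre O, the resisting moment is provided by the undrained shear strength acting along the arc:
Arc length L_a = R·θ = 12.5·(78.4°·π/180) = 12.5·1.3683 = 17.10 m
M_R = s_u·L_a·R = 88·17.10·12.5 = 18814.6 kN·m/m
M_D = W·d = 867·7.4 = 6415.8 kN·m/m
FS = M_R / M_D = 18814.6 / 6415.8 = 2.933

FS = 2.93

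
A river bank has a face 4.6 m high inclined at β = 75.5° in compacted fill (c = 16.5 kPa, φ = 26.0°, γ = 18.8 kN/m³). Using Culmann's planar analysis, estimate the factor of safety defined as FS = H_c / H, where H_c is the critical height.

FS = 1.89

H_c = (4c/γ) · sinβ cosφ / [1 − cos(β − φ)]
    = (4·16.5/18.8) · sin75.5°·cos26.0° / [1 − cos49.5°]
    = 3.511 · 0.8702 / 0.3506 = 8.71 m
FS = H_c / H = 8.71 / 4.6 = 1.894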